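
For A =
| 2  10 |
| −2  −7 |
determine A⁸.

tr A = −5 and det A = 6, so the characteristic polynomial is λ² − (−5)λ + (6) with roots −2 and −3.
Eigenvectors give P = [[5, −2], [−2, 1]] with P⁻¹ = [[1, 2], [2, 5]], and A = P·diag(−2, −3)·P⁻¹.
Then A⁸ = P·diag(256, 6561)·P⁻¹ = [[1280, −13122], [−512, 6561]] · [[1, 2], [2, 5]] = [[−24964, −63050], [12610, 31781]].

[[−24964, −63050], [12610, 31781]]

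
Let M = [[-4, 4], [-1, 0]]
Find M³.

[[-32, 48], [-12, 16]]

M² = [[12, -16], [4, -4]]
M³ = [[-32, 48], [-12, 16]]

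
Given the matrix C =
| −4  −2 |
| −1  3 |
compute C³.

C² = [[18, 2], [1, 11]]
C³ = [[−74, −30], [−15, 31]]

[[−74, −30], [−15, 31]]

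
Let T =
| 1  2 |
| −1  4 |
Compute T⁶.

tr T = 5 and det T = 6, so the characteristic polynomial is λ² − (5)λ + (6) with roots 2 and 3.
Eigenvectors give P = [[2, −1], [1, −1]] with P⁻¹ = [[1, −1], [1, −2]], and T = P·diag(2, 3)·P⁻¹.
Then T⁶ = P·diag(64, 729)·P⁻¹ = [[128, −729], [64, −729]] · [[1, −1], [1, −2]] = [[−601, 1330], [−665, 1394]].

[[−601, 1330], [−665, 1394]]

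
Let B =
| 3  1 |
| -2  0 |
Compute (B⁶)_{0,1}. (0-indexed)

tr B = 3 and det B = 2, so the characteristic polynomial is λ² − (3)λ + (2) with roots 2 and 1.
Eigenvectors give P = [[-1, -1], [1, 2]] with P⁻¹ = [[-2, -1], [1, 1]], and B = P·diag(2, 1)·P⁻¹.
Then B⁶ = P·diag(64, 1)·P⁻¹ = [[-64, -1], [64, 2]] · [[-2, -1], [1, 1]] = [[127, 63], [-126, -62]].

63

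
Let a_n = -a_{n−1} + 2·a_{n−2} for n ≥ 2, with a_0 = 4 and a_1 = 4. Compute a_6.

4

With companion matrix B = [[-1, 2], [1, 0]], [a_n, a_{n−1}]ᵀ = B·[a_{n−1}, a_{n−2}]ᵀ, so [a_6, a_5]ᵀ = B⁵·[a_1, a_0]ᵀ.
B⁵ = [[-21, 22], [11, -10]], giving [a_6, a_5]ᵀ = [[4], [4]].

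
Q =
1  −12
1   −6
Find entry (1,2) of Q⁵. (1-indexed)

tr Q = −5 and det Q = 6, so the characteristic polynomial is λ² − (−5)λ + (6) with roots −2 and −3.
Eigenvectors give P = [[−4, 3], [−1, 1]] with P⁻¹ = [[−1, 3], [−1, 4]], and Q = P·diag(−2, −3)·P⁻¹.
Then Q⁵ = P·diag(−32, −243)·P⁻¹ = [[128, −729], [32, −243]] · [[−1, 3], [−1, 4]] = [[601, −2532], [211, −876]].

−2532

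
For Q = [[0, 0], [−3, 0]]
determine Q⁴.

Q is strictly triangular, hence nilpotent: Q² = 0, so Q⁴ = 0.

[[0, 0], [0, 0]]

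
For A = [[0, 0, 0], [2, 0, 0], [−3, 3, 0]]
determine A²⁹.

A is strictly triangular, hence nilpotent: A³ = 0, so A²⁹ = 0.

[[0, 0, 0], [0, 0, 0], [0, 0, 0]]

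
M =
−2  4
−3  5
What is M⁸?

tr M = 3 and det M = 2, so the characteristic polynomial is λ² − (3)λ + (2) with roots 2 and 1.
Eigenvectors give P = [[1, 4], [1, 3]] with P⁻¹ = [[−3, 4], [1, −1]], and M = P·diag(2, 1)·P⁻¹.
Then M⁸ = P·diag(256, 1)·P⁻¹ = [[256, 4], [256, 3]] · [[−3, 4], [1, −1]] = [[−764, 1020], [−765, 1021]].

[[−764, 1020], [−765, 1021]]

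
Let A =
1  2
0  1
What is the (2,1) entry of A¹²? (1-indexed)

0

A = I + N where N = [[0, 2], [0, 0]] is strictly upper-triangular, so N² = 0.
(I + N)¹² = I + 12·N = [[1, 24], [0, 1]].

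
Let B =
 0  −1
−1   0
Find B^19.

[[0, −1], [−1, 0]]

B² = I (check: tr B = 0 and det B = −1), so B^19 = B since 19 is odd.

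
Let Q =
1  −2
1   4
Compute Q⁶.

tr Q = 5 and det Q = 6, so the characteristic polynomial is λ² − (5)λ + (6) with roots 2 and 3.
Eigenvectors give P = [[2, −1], [−1, 1]] with P⁻¹ = [[1, 1], [1, 2]], and Q = P·diag(2, 3)·P⁻¹.
Then Q⁶ = P·diag(64, 729)·P⁻¹ = [[128, −729], [−64, 729]] · [[1, 1], [1, 2]] = [[−601, −1330], [665, 1394]].

[[−601, −1330], [665, 1394]]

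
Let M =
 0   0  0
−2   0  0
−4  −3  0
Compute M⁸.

M is strictly triangular, hence nilpotent: M³ = 0, so M⁸ = 0.

[[0, 0, 0], [0, 0, 0], [0, 0, 0]]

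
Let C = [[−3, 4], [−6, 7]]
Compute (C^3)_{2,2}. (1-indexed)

79

tr C = 4 and det C = 3, so the characteristic polynomial is λ² − (4)λ + (3) with roots 1 and 3.
Eigenvectors give P = [[−1, 2], [−1, 3]] with P⁻¹ = [[−3, 2], [−1, 1]], and C = P·diag(1, 3)·P⁻¹.
Then C^3 = P·diag(1, 27)·P⁻¹ = [[−1, 54], [−1, 81]] · [[−3, 2], [−1, 1]] = [[−51, 52], [−78, 79]].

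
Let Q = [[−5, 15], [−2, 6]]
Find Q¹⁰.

Q² = Q (a projection; rank 1, trace 1), so Q¹⁰ = Q.

[[−5, 15], [−2, 6]]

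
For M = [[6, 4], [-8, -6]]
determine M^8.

tr M = 0 and det M = -4, so the characteristic polynomial is λ² − (0)λ + (-4) with roots 2 and -2.
Eigenvectors give P = [[-1, 1], [1, -2]] with P⁻¹ = [[-2, -1], [-1, -1]], and M = P·diag(2, -2)·P⁻¹.
Then M^8 = P·diag(256, 256)·P⁻¹ = [[-256, 256], [256, -512]] · [[-2, -1], [-1, -1]] = [[256, 0], [0, 256]].

[[256, 0], [0, 256]]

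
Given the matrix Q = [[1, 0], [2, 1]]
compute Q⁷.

Q = I + N where N = [[0, 0], [2, 0]] is strictly lower-triangular, so N² = 0.
(I + N)⁷ = I + 7·N = [[1, 0], [14, 1]].

[[1, 0], [14, 1]]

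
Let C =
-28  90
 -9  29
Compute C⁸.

[[-2294, 7650], [-765, 2551]]

tr C = 1 and det C = -2, so the characteristic polynomial is λ² − (1)λ + (-2) with roots 2 and -1.
Eigenvectors give P = [[-3, 10], [-1, 3]] with P⁻¹ = [[3, -10], [1, -3]], and C = P·diag(2, -1)·P⁻¹.
Then C⁸ = P·diag(256, 1)·P⁻¹ = [[-768, 10], [-256, 3]] · [[3, -10], [1, -3]] = [[-2294, 7650], [-765, 2551]].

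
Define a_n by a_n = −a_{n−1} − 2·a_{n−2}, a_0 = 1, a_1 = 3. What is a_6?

−13

With companion matrix T = [[−1, −2], [1, 0]], [a_n, a_{n−1}]ᵀ = T·[a_{n−1}, a_{n−2}]ᵀ, so [a_6, a_5]ᵀ = T^5·[a_1, a_0]ᵀ.
T^5 = [[−5, 2], [−1, −6]], giving [a_6, a_5]ᵀ = [[−13], [−9]].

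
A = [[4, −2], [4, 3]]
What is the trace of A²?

9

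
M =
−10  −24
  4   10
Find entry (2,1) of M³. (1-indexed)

16

tr M = 0 and det M = −4, so the characteristic polynomial is λ² − (0)λ + (−4) with roots −2 and 2.
Eigenvectors give P = [[3, −2], [−1, 1]] with P⁻¹ = [[1, 2], [1, 3]], and M = P·diag(−2, 2)·P⁻¹.
Then M³ = P·diag(−8, 8)·P⁻¹ = [[−24, −16], [8, 8]] · [[1, 2], [1, 3]] = [[−40, −96], [16, 40]].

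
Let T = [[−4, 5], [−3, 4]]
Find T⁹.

T² = I (check: tr T = 0 and det T = −1), so T⁹ = T since 9 is odd.

[[−4, 5], [−3, 4]]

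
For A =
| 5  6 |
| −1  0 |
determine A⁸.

[[19171, 37830], [−6305, −12354]]

tr A = 5 and det A = 6, so the characteristic polynomial is λ² − (5)λ + (6) with roots 3 and 2.
Eigenvectors give P = [[−3, −2], [1, 1]] with P⁻¹ = [[−1, −2], [1, 3]], and A = P·diag(3, 2)·P⁻¹.
Then A⁸ = P·diag(6561, 256)·P⁻¹ = [[−19683, −512], [6561, 256]] · [[−1, −2], [1, 3]] = [[19171, 37830], [−6305, −12354]].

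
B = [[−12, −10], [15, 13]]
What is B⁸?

[[−12354, −12610], [18915, 19171]]

tr B = 1 and det B = −6, so the characteristic polynomial is λ² − (1)λ + (−6) with roots −2 and 3.
Eigenvectors give P = [[1, 2], [−1, −3]] with P⁻¹ = [[3, 2], [−1, −1]], and B = P·diag(−2, 3)·P⁻¹.
Then B⁸ = P·diag(256, 6561)·P⁻¹ = [[256, 13122], [−256, −19683]] · [[3, 2], [−1, −1]] = [[−12354, −12610], [18915, 19171]].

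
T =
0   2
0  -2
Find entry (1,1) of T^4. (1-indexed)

0

T^2 = [[0, -4], [0, 4]]
T^3 = [[0, 8], [0, -8]]
T^4 = [[0, -16], [0, 16]]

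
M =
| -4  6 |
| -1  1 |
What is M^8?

tr M = -3 and det M = 2, so the characteristic polynomial is λ² − (-3)λ + (2) with roots -1 and -2.
Eigenvectors give P = [[2, -3], [1, -1]] with P⁻¹ = [[-1, 3], [-1, 2]], and M = P·diag(-1, -2)·P⁻¹.
Then M^8 = P·diag(1, 256)·P⁻¹ = [[2, -768], [1, -256]] · [[-1, 3], [-1, 2]] = [[766, -1530], [255, -509]].

[[766, -1530], [255, -509]]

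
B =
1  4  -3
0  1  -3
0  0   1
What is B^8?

[[1, 32, -360], [0, 1, -24], [0, 0, 1]]

B = I + N where N = [[0, 4, -3], [0, 0, -3], [0, 0, 0]] is strictly upper-triangular, so N^3 = 0.
(I + N)^8 = I + 8·N + 28·N^2 = [[1, 32, -360], [0, 1, -24], [0, 0, 1]].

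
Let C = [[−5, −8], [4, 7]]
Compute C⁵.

[[−245, −488], [244, 487]]

tr C = 2 and det C = −3, so the characteristic polynomial is λ² − (2)λ + (−3) with roots −1 and 3.
Eigenvectors give P = [[2, −1], [−1, 1]] with P⁻¹ = [[1, 1], [1, 2]], and C = P·diag(−1, 3)·P⁻¹.
Then C⁵ = P·diag(−1, 243)·P⁻¹ = [[−2, −243], [1, 243]] · [[1, 1], [1, 2]] = [[−245, −488], [244, 487]].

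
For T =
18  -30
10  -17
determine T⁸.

tr T = 1 and det T = -6, so the characteristic polynomial is λ² − (1)λ + (-6) with roots -2 and 3.
Eigenvectors give P = [[3, 2], [2, 1]] with P⁻¹ = [[-1, 2], [2, -3]], and T = P·diag(-2, 3)·P⁻¹.
Then T⁸ = P·diag(256, 6561)·P⁻¹ = [[768, 13122], [512, 6561]] · [[-1, 2], [2, -3]] = [[25476, -37830], [12610, -18659]].

[[25476, -37830], [12610, -18659]]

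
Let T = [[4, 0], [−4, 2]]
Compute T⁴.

[[256, 0], [−480, 16]]

T² = [[16, 0], [−24, 4]]
T³ = [[64, 0], [−112, 8]]
T⁴ = [[256, 0], [−480, 16]]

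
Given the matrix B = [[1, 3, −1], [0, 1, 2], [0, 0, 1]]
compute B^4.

B = I + N where N = [[0, 3, −1], [0, 0, 2], [0, 0, 0]] is strictly upper-triangular, so N^3 = 0.
(I + N)^4 = I + 4·N + 6·N^2 = [[1, 12, 32], [0, 1, 8], [0, 0, 1]].

[[1, 12, 32], [0, 1, 8], [0, 0, 1]]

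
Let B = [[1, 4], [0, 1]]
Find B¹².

B = I + N where N = [[0, 4], [0, 0]] is strictly upper-triangular, so N² = 0.
(I + N)¹² = I + 12·N = [[1, 48], [0, 1]].

[[1, 48], [0, 1]]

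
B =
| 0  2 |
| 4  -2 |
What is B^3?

B^2 = [[8, -4], [-8, 12]]
B^3 = [[-16, 24], [48, -40]]

[[-16, 24], [48, -40]]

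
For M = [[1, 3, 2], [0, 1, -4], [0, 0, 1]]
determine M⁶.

M = I + N where N = [[0, 3, 2], [0, 0, -4], [0, 0, 0]] is strictly upper-triangular, so N³ = 0.
(I + N)⁶ = I + 6·N + 15·N² = [[1, 18, -168], [0, 1, -24], [0, 0, 1]].

[[1, 18, -168], [0, 1, -24], [0, 0, 1]]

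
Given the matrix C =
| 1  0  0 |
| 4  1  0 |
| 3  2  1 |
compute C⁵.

[[1, 0, 0], [20, 1, 0], [95, 10, 1]]

C = I + N where N = [[0, 0, 0], [4, 0, 0], [3, 2, 0]] is strictly lower-triangular, so N³ = 0.
(I + N)⁵ = I + 5·N + 10·N² = [[1, 0, 0], [20, 1, 0], [95, 10, 1]].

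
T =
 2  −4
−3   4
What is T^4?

[[688, −1056], [−792, 1216]]

T^2 = [[16, −24], [−18, 28]]
T^3 = [[104, −160], [−120, 184]]
T^4 = [[688, −1056], [−792, 1216]]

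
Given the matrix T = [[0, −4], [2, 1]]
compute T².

[[−8, −4], [2, −7]]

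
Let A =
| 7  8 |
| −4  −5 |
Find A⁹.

[[39367, 39368], [−19684, −19685]]

tr A = 2 and det A = −3, so the characteristic polynomial is λ² − (2)λ + (−3) with roots −1 and 3.
Eigenvectors give P = [[1, 2], [−1, −1]] with P⁻¹ = [[−1, −2], [1, 1]], and A = P·diag(−1, 3)·P⁻¹.
Then A⁹ = P·diag(−1, 19683)·P⁻¹ = [[−1, 39366], [1, −19683]] · [[−1, −2], [1, 1]] = [[39367, 39368], [−19684, −19685]].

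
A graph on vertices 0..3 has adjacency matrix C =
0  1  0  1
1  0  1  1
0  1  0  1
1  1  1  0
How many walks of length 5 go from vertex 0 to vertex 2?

The number of length-5 walks from vertex 0 to vertex 2 is entry (0,2) of C⁵, where C is the adjacency matrix.
C² = [[2, 1, 2, 1], [1, 3, 1, 2], [2, 1, 2, 1], [1, 2, 1, 3]]
C³ = [[2, 5, 2, 5], [5, 4, 5, 5], [2, 5, 2, 5], [5, 5, 5, 4]]
C⁴ = [[10, 9, 10, 9], [9, 15, 9, 14], [10, 9, 10, 9], [9, 14, 9, 15]]
C⁵ = [[18, 29, 18, 29], [29, 32, 29, 33], [18, 29, 18, 29], [29, 33, 29, 32]]

18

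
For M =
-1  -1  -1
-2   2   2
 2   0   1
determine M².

[[1, -1, -2], [2, 6, 8], [0, -2, -1]]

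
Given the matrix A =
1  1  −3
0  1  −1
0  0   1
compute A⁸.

[[1, 8, −52], [0, 1, −8], [0, 0, 1]]

A = I + N where N = [[0, 1, −3], [0, 0, −1], [0, 0, 0]] is strictly upper-triangular, so N³ = 0.
(I + N)⁸ = I + 8·N + 28·N² = [[1, 8, −52], [0, 1, −8], [0, 0, 1]].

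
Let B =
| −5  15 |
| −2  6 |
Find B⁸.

B² = B (a projection; rank 1, trace 1), so B⁸ = B.

[[−5, 15], [−2, 6]]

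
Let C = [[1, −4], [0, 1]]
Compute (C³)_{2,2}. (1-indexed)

C = I + N where N = [[0, −4], [0, 0]] is strictly upper-triangular, so N² = 0.
(I + N)³ = I + 3·N = [[1, −12], [0, 1]].

1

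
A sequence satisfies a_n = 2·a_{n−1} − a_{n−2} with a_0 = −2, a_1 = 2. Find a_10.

38

With companion matrix A = [[2, −1], [1, 0]], [a_n, a_{n−1}]ᵀ = A·[a_{n−1}, a_{n−2}]ᵀ, so [a_10, a_9]ᵀ = A⁹·[a_1, a_0]ᵀ.
A⁹ = [[10, −9], [9, −8]], giving [a_10, a_9]ᵀ = [[38], [34]].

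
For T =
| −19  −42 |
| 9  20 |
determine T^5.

[[−199, −462], [99, 230]]

tr T = 1 and det T = −2, so the characteristic polynomial is λ² − (1)λ + (−2) with roots 2 and −1.
Eigenvectors give P = [[2, −7], [−1, 3]] with P⁻¹ = [[−3, −7], [−1, −2]], and T = P·diag(2, −1)·P⁻¹.
Then T^5 = P·diag(32, −1)·P⁻¹ = [[64, 7], [−32, −3]] · [[−3, −7], [−1, −2]] = [[−199, −462], [99, 230]].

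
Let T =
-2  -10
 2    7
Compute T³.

[[-68, -190], [38, 103]]

tr T = 5 and det T = 6, so the characteristic polynomial is λ² − (5)λ + (6) with roots 2 and 3.
Eigenvectors give P = [[5, -2], [-2, 1]] with P⁻¹ = [[1, 2], [2, 5]], and T = P·diag(2, 3)·P⁻¹.
Then T³ = P·diag(8, 27)·P⁻¹ = [[40, -54], [-16, 27]] · [[1, 2], [2, 5]] = [[-68, -190], [38, 103]].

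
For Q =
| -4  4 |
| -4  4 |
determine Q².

[[0, 0], [0, 0]]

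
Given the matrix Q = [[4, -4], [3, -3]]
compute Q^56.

[[4, -4], [3, -3]]

Q² = Q (a projection; rank 1, trace 1), so Q^56 = Q.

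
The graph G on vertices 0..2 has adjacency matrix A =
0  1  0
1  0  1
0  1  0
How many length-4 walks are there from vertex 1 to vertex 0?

The number of length-4 walks from vertex 1 to vertex 0 is entry (1,0) of A⁴, where A is the adjacency matrix.
A² = [[1, 0, 1], [0, 2, 0], [1, 0, 1]]
A³ = [[0, 2, 0], [2, 0, 2], [0, 2, 0]]
A⁴ = [[2, 0, 2], [0, 4, 0], [2, 0, 2]]

0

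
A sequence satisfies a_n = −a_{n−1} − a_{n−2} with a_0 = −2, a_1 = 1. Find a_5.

1

With companion matrix T = [[−1, −1], [1, 0]], [a_n, a_{n−1}]ᵀ = T·[a_{n−1}, a_{n−2}]ᵀ, so [a_5, a_4]ᵀ = T^4·[a_1, a_0]ᵀ.
T^4 = [[−1, −1], [1, 0]], giving [a_5, a_4]ᵀ = [[1], [1]].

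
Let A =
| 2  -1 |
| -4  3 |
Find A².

[[8, -5], [-20, 13]]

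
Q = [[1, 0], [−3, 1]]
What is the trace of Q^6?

2

Q = I + N where N = [[0, 0], [−3, 0]] is strictly lower-triangular, so N^2 = 0.
(I + N)^6 = I + 6·N = [[1, 0], [−18, 1]].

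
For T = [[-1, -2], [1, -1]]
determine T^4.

T^2 = [[-1, 4], [-2, -1]]
T^3 = [[5, -2], [1, 5]]
T^4 = [[-7, -8], [4, -7]]

[[-7, -8], [4, -7]]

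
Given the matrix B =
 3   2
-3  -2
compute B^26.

B² = B (a projection; rank 1, trace 1), so B^26 = B.

[[3, 2], [-3, -2]]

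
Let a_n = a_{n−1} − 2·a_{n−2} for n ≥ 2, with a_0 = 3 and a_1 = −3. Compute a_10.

With companion matrix T = [[1, −2], [1, 0]], [a_n, a_{n−1}]ᵀ = T·[a_{n−1}, a_{n−2}]ᵀ, so [a_10, a_9]ᵀ = T⁹·[a_1, a_0]ᵀ.
T⁹ = [[−11, 34], [−17, 6]], giving [a_10, a_9]ᵀ = [[135], [69]].

135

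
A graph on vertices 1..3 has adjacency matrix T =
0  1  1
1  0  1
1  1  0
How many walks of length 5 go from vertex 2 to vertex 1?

11

The number of length-5 walks from vertex 2 to vertex 1 is entry (2,1) of T⁵, where T is the adjacency matrix.
T² = [[2, 1, 1], [1, 2, 1], [1, 1, 2]]
T³ = [[2, 3, 3], [3, 2, 3], [3, 3, 2]]
T⁴ = [[6, 5, 5], [5, 6, 5], [5, 5, 6]]
T⁵ = [[10, 11, 11], [11, 10, 11], [11, 11, 10]]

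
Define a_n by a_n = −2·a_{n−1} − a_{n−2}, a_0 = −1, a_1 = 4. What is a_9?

28

With companion matrix B = [[−2, −1], [1, 0]], [a_n, a_{n−1}]ᵀ = B·[a_{n−1}, a_{n−2}]ᵀ, so [a_9, a_8]ᵀ = B⁸·[a_1, a_0]ᵀ.
B⁸ = [[9, 8], [−8, −7]], giving [a_9, a_8]ᵀ = [[28], [−25]].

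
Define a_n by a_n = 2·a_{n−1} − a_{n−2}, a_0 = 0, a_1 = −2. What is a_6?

With companion matrix A = [[2, −1], [1, 0]], [a_n, a_{n−1}]ᵀ = A·[a_{n−1}, a_{n−2}]ᵀ, so [a_6, a_5]ᵀ = A⁵·[a_1, a_0]ᵀ.
A⁵ = [[6, −5], [5, −4]], giving [a_6, a_5]ᵀ = [[−12], [−10]].

−12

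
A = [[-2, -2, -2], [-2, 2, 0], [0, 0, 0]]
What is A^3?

[[-16, -16, -16], [-16, 16, 0], [0, 0, 0]]

A^2 = [[8, 0, 4], [0, 8, 4], [0, 0, 0]]
A^3 = [[-16, -16, -16], [-16, 16, 0], [0, 0, 0]]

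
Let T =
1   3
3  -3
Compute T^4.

[[136, -168], [-168, 360]]

T^2 = [[10, -6], [-6, 18]]
T^3 = [[-8, 48], [48, -72]]
T^4 = [[136, -168], [-168, 360]]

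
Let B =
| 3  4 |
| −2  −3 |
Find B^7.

[[3, 4], [−2, −3]]

B² = I (check: tr B = 0 and det B = −1), so B^7 = B since 7 is odd.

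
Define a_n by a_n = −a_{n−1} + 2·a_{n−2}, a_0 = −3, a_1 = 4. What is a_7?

With companion matrix C = [[−1, 2], [1, 0]], [a_n, a_{n−1}]ᵀ = C·[a_{n−1}, a_{n−2}]ᵀ, so [a_7, a_6]ᵀ = C^6·[a_1, a_0]ᵀ.
C^6 = [[43, −42], [−21, 22]], giving [a_7, a_6]ᵀ = [[298], [−150]].

298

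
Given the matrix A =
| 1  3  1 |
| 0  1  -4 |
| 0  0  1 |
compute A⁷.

A = I + N where N = [[0, 3, 1], [0, 0, -4], [0, 0, 0]] is strictly upper-triangular, so N³ = 0.
(I + N)⁷ = I + 7·N + 21·N² = [[1, 21, -245], [0, 1, -28], [0, 0, 1]].

[[1, 21, -245], [0, 1, -28], [0, 0, 1]]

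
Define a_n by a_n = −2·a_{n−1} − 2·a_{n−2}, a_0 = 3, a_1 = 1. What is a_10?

With companion matrix M = [[−2, −2], [1, 0]], [a_n, a_{n−1}]ᵀ = M·[a_{n−1}, a_{n−2}]ᵀ, so [a_10, a_9]ᵀ = M⁹·[a_1, a_0]ᵀ.
M⁹ = [[−32, −32], [16, 0]], giving [a_10, a_9]ᵀ = [[−128], [16]].

−128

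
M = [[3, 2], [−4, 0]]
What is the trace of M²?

−7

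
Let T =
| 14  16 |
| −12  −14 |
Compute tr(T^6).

tr T = 0 and det T = −4, so the characteristic polynomial is λ² − (0)λ + (−4) with roots −2 and 2.
Eigenvectors give P = [[−1, 4], [1, −3]] with P⁻¹ = [[3, 4], [1, 1]], and T = P·diag(−2, 2)·P⁻¹.
Then T^6 = P·diag(64, 64)·P⁻¹ = [[−64, 256], [64, −192]] · [[3, 4], [1, 1]] = [[64, 0], [0, 64]].

128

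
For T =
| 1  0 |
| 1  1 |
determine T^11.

[[1, 0], [11, 1]]

T = I + N where N = [[0, 0], [1, 0]] is strictly lower-triangular, so N^2 = 0.
(I + N)^11 = I + 11·N = [[1, 0], [11, 1]].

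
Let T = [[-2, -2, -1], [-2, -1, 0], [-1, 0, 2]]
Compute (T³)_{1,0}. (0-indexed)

T² = [[9, 6, 0], [6, 5, 2], [0, 2, 5]]
T³ = [[-30, -24, -9], [-24, -17, -2], [-9, -2, 10]]

-24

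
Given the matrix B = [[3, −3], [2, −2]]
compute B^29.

B² = B (a projection; rank 1, trace 1), so B^29 = B.

[[3, −3], [2, −2]]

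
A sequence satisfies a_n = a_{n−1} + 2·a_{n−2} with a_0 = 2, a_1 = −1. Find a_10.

With companion matrix T = [[1, 2], [1, 0]], [a_n, a_{n−1}]ᵀ = T·[a_{n−1}, a_{n−2}]ᵀ, so [a_10, a_9]ᵀ = T⁹·[a_1, a_0]ᵀ.
T⁹ = [[341, 342], [171, 170]], giving [a_10, a_9]ᵀ = [[343], [169]].

343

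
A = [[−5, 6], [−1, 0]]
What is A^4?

[[211, −390], [65, −114]]

tr A = −5 and det A = 6, so the characteristic polynomial is λ² − (−5)λ + (6) with roots −2 and −3.
Eigenvectors give P = [[−2, 3], [−1, 1]] with P⁻¹ = [[1, −3], [1, −2]], and A = P·diag(−2, −3)·P⁻¹.
Then A^4 = P·diag(16, 81)·P⁻¹ = [[−32, 243], [−16, 81]] · [[1, −3], [1, −2]] = [[211, −390], [65, −114]].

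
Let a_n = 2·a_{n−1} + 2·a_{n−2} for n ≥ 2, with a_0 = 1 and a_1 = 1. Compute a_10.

11584

With companion matrix C = [[2, 2], [1, 0]], [a_n, a_{n−1}]ᵀ = C·[a_{n−1}, a_{n−2}]ᵀ, so [a_10, a_9]ᵀ = C⁹·[a_1, a_0]ᵀ.
C⁹ = [[6688, 4896], [2448, 1792]], giving [a_10, a_9]ᵀ = [[11584], [4240]].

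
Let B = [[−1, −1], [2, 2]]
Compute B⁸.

B² = B (a projection; rank 1, trace 1), so B⁸ = B.

[[−1, −1], [2, 2]]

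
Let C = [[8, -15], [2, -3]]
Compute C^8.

tr C = 5 and det C = 6, so the characteristic polynomial is λ² − (5)λ + (6) with roots 2 and 3.
Eigenvectors give P = [[-5, -3], [-2, -1]] with P⁻¹ = [[1, -3], [-2, 5]], and C = P·diag(2, 3)·P⁻¹.
Then C^8 = P·diag(256, 6561)·P⁻¹ = [[-1280, -19683], [-512, -6561]] · [[1, -3], [-2, 5]] = [[38086, -94575], [12610, -31269]].

[[38086, -94575], [12610, -31269]]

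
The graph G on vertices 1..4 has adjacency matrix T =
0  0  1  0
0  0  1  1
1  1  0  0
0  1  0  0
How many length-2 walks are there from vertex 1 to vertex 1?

1

The number of length-2 walks from vertex 1 to vertex 1 is entry (1,1) of T², where T is the adjacency matrix.
T² = [[1, 1, 0, 0], [1, 2, 0, 0], [0, 0, 2, 1], [0, 0, 1, 1]]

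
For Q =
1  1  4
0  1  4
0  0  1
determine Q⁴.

[[1, 4, 40], [0, 1, 16], [0, 0, 1]]

Q = I + N where N = [[0, 1, 4], [0, 0, 4], [0, 0, 0]] is strictly upper-triangular, so N³ = 0.
(I + N)⁴ = I + 4·N + 6·N² = [[1, 4, 40], [0, 1, 16], [0, 0, 1]].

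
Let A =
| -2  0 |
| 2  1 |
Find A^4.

A^2 = [[4, 0], [-2, 1]]
A^3 = [[-8, 0], [6, 1]]
A^4 = [[16, 0], [-10, 1]]

[[16, 0], [-10, 1]]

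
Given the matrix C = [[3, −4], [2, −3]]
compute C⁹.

[[3, −4], [2, −3]]

C² = I (check: tr C = 0 and det C = −1), so C⁹ = C since 9 is odd.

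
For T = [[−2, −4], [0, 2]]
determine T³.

T² = [[4, 0], [0, 4]]
T³ = [[−8, −16], [0, 8]]

[[−8, −16], [0, 8]]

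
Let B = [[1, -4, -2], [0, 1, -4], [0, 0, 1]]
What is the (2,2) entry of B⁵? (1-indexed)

B = I + N where N = [[0, -4, -2], [0, 0, -4], [0, 0, 0]] is strictly upper-triangular, so N³ = 0.
(I + N)⁵ = I + 5·N + 10·N² = [[1, -20, 150], [0, 1, -20], [0, 0, 1]].

1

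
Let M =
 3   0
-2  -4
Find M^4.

[[81, 0], [50, 256]]

M^2 = [[9, 0], [2, 16]]
M^3 = [[27, 0], [-26, -64]]
M^4 = [[81, 0], [50, 256]]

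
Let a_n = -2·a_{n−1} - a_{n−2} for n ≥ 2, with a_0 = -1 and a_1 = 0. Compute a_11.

With companion matrix B = [[-2, -1], [1, 0]], [a_n, a_{n−1}]ᵀ = B·[a_{n−1}, a_{n−2}]ᵀ, so [a_11, a_10]ᵀ = B¹⁰·[a_1, a_0]ᵀ.
B¹⁰ = [[11, 10], [-10, -9]], giving [a_11, a_10]ᵀ = [[-10], [9]].

-10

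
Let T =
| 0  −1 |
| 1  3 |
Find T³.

T² = [[−1, −3], [3, 8]]
T³ = [[−3, −8], [8, 21]]

[[−3, −8], [8, 21]]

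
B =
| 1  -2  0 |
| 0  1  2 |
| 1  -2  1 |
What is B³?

[[-3, 2, -12], [6, -15, -2], [-1, -4, -15]]

B² = [[1, -4, -4], [2, -3, 4], [2, -6, -3]]
B³ = [[-3, 2, -12], [6, -15, -2], [-1, -4, -15]]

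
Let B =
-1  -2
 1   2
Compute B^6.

[[-1, -2], [1, 2]]

B² = B (a projection; rank 1, trace 1), so B^6 = B.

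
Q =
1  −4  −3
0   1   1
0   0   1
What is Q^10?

Q = I + N where N = [[0, −4, −3], [0, 0, 1], [0, 0, 0]] is strictly upper-triangular, so N^3 = 0.
(I + N)^10 = I + 10·N + 45·N^2 = [[1, −40, −210], [0, 1, 10], [0, 0, 1]].

[[1, −40, −210], [0, 1, 10], [0, 0, 1]]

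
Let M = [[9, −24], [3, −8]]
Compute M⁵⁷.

[[9, −24], [3, −8]]

M² = M (a projection; rank 1, trace 1), so M⁵⁷ = M.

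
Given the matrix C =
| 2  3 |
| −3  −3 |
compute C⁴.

C² = [[−5, −3], [3, 0]]
C³ = [[−1, −6], [6, 9]]
C⁴ = [[16, 15], [−15, −9]]

[[16, 15], [−15, −9]]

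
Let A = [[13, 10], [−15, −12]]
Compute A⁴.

tr A = 1 and det A = −6, so the characteristic polynomial is λ² − (1)λ + (−6) with roots −2 and 3.
Eigenvectors give P = [[−2, −1], [3, 1]] with P⁻¹ = [[1, 1], [−3, −2]], and A = P·diag(−2, 3)·P⁻¹.
Then A⁴ = P·diag(16, 81)·P⁻¹ = [[−32, −81], [48, 81]] · [[1, 1], [−3, −2]] = [[211, 130], [−195, −114]].

[[211, 130], [−195, −114]]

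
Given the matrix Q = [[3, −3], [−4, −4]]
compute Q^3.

Q^2 = [[21, 3], [4, 28]]
Q^3 = [[51, −75], [−100, −124]]

[[51, −75], [−100, −124]]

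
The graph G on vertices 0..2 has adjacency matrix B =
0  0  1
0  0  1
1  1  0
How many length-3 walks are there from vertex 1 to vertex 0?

0

The number of length-3 walks from vertex 1 to vertex 0 is entry (1,0) of B^3, where B is the adjacency matrix.
B^2 = [[1, 1, 0], [1, 1, 0], [0, 0, 2]]
B^3 = [[0, 0, 2], [0, 0, 2], [2, 2, 0]]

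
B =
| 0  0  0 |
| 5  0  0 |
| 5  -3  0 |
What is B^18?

B is strictly triangular, hence nilpotent: B^3 = 0, so B^18 = 0.

[[0, 0, 0], [0, 0, 0], [0, 0, 0]]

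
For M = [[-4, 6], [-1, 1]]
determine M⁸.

tr M = -3 and det M = 2, so the characteristic polynomial is λ² − (-3)λ + (2) with roots -1 and -2.
Eigenvectors give P = [[-2, 3], [-1, 1]] with P⁻¹ = [[1, -3], [1, -2]], and M = P·diag(-1, -2)·P⁻¹.
Then M⁸ = P·diag(1, 256)·P⁻¹ = [[-2, 768], [-1, 256]] · [[1, -3], [1, -2]] = [[766, -1530], [255, -509]].

[[766, -1530], [255, -509]]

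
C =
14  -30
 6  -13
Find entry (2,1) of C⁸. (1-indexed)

tr C = 1 and det C = -2, so the characteristic polynomial is λ² − (1)λ + (-2) with roots 2 and -1.
Eigenvectors give P = [[5, 2], [2, 1]] with P⁻¹ = [[1, -2], [-2, 5]], and C = P·diag(2, -1)·P⁻¹.
Then C⁸ = P·diag(256, 1)·P⁻¹ = [[1280, 2], [512, 1]] · [[1, -2], [-2, 5]] = [[1276, -2550], [510, -1019]].

510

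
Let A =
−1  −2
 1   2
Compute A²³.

[[−1, −2], [1, 2]]

A² = A (a projection; rank 1, trace 1), so A²³ = A.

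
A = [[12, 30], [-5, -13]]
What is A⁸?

[[-12354, -37830], [6305, 19171]]

tr A = -1 and det A = -6, so the characteristic polynomial is λ² − (-1)λ + (-6) with roots 2 and -3.
Eigenvectors give P = [[3, -2], [-1, 1]] with P⁻¹ = [[1, 2], [1, 3]], and A = P·diag(2, -3)·P⁻¹.
Then A⁸ = P·diag(256, 6561)·P⁻¹ = [[768, -13122], [-256, 6561]] · [[1, 2], [1, 3]] = [[-12354, -37830], [6305, 19171]].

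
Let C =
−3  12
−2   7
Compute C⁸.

[[−13119, 39360], [−6560, 19681]]

tr C = 4 and det C = 3, so the characteristic polynomial is λ² − (4)λ + (3) with roots 3 and 1.
Eigenvectors give P = [[2, 3], [1, 1]] with P⁻¹ = [[−1, 3], [1, −2]], and C = P·diag(3, 1)·P⁻¹.
Then C⁸ = P·diag(6561, 1)·P⁻¹ = [[13122, 3], [6561, 1]] · [[−1, 3], [1, −2]] = [[−13119, 39360], [−6560, 19681]].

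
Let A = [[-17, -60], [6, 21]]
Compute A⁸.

[[-59039, -196800], [19680, 65601]]

tr A = 4 and det A = 3, so the characteristic polynomial is λ² − (4)λ + (3) with roots 3 and 1.
Eigenvectors give P = [[-3, 10], [1, -3]] with P⁻¹ = [[3, 10], [1, 3]], and A = P·diag(3, 1)·P⁻¹.
Then A⁸ = P·diag(6561, 1)·P⁻¹ = [[-19683, 10], [6561, -3]] · [[3, 10], [1, 3]] = [[-59039, -196800], [19680, 65601]].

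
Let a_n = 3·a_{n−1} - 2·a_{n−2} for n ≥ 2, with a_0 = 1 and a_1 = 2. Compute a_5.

With companion matrix M = [[3, -2], [1, 0]], [a_n, a_{n−1}]ᵀ = M·[a_{n−1}, a_{n−2}]ᵀ, so [a_5, a_4]ᵀ = M⁴·[a_1, a_0]ᵀ.
M⁴ = [[31, -30], [15, -14]], giving [a_5, a_4]ᵀ = [[32], [16]].

32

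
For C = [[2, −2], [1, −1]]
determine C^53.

C² = C (a projection; rank 1, trace 1), so C^53 = C.

[[2, −2], [1, −1]]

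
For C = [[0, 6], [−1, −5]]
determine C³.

tr C = −5 and det C = 6, so the characteristic polynomial is λ² − (−5)λ + (6) with roots −3 and −2.
Eigenvectors give P = [[2, −3], [−1, 1]] with P⁻¹ = [[−1, −3], [−1, −2]], and C = P·diag(−3, −2)·P⁻¹.
Then C³ = P·diag(−27, −8)·P⁻¹ = [[−54, 24], [27, −8]] · [[−1, −3], [−1, −2]] = [[30, 114], [−19, −65]].

[[30, 114], [−19, −65]]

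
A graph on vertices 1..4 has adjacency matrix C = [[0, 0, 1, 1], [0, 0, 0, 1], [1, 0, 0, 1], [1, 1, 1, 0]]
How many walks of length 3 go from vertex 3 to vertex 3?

2

The number of length-3 walks from vertex 3 to vertex 3 is entry (3,3) of C³, where C is the adjacency matrix.
C² = [[2, 1, 1, 1], [1, 1, 1, 0], [1, 1, 2, 1], [1, 0, 1, 3]]
C³ = [[2, 1, 3, 4], [1, 0, 1, 3], [3, 1, 2, 4], [4, 3, 4, 2]]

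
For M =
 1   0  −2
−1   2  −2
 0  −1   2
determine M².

[[1, 2, −6], [−3, 6, −6], [1, −4, 6]]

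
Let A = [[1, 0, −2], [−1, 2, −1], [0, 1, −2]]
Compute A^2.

[[1, −2, 2], [−3, 3, 2], [−1, 0, 3]]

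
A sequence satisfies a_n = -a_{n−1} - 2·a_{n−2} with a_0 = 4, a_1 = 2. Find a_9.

With companion matrix B = [[-1, -2], [1, 0]], [a_n, a_{n−1}]ᵀ = B·[a_{n−1}, a_{n−2}]ᵀ, so [a_9, a_8]ᵀ = B⁸·[a_1, a_0]ᵀ.
B⁸ = [[-17, -6], [3, -14]], giving [a_9, a_8]ᵀ = [[-58], [-50]].

-58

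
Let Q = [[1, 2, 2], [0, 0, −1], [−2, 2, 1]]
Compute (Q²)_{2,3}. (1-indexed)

−1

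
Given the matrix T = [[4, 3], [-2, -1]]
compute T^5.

tr T = 3 and det T = 2, so the characteristic polynomial is λ² − (3)λ + (2) with roots 1 and 2.
Eigenvectors give P = [[1, -3], [-1, 2]] with P⁻¹ = [[-2, -3], [-1, -1]], and T = P·diag(1, 2)·P⁻¹.
Then T^5 = P·diag(1, 32)·P⁻¹ = [[1, -96], [-1, 64]] · [[-2, -3], [-1, -1]] = [[94, 93], [-62, -61]].

[[94, 93], [-62, -61]]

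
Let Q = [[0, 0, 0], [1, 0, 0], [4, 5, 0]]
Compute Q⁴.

[[0, 0, 0], [0, 0, 0], [0, 0, 0]]

Q is strictly triangular, hence nilpotent: Q³ = 0, so Q⁴ = 0.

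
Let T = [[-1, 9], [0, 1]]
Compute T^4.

[[1, 0], [0, 1]]

T² = I (check: tr T = 0 and det T = -1), so T^4 = I since 4 is even.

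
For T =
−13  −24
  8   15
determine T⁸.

tr T = 2 and det T = −3, so the characteristic polynomial is λ² − (2)λ + (−3) with roots −1 and 3.
Eigenvectors give P = [[−2, −3], [1, 2]] with P⁻¹ = [[−2, −3], [1, 2]], and T = P·diag(−1, 3)·P⁻¹.
Then T⁸ = P·diag(1, 6561)·P⁻¹ = [[−2, −19683], [1, 13122]] · [[−2, −3], [1, 2]] = [[−19679, −39360], [13120, 26241]].

[[−19679, −39360], [13120, 26241]]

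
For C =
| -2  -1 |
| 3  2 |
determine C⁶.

[[1, 0], [0, 1]]

C² = I (check: tr C = 0 and det C = -1), so C⁶ = I since 6 is even.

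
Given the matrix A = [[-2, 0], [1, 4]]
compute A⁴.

A² = [[4, 0], [2, 16]]
A³ = [[-8, 0], [12, 64]]
A⁴ = [[16, 0], [40, 256]]

[[16, 0], [40, 256]]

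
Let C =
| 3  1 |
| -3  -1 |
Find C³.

[[12, 4], [-12, -4]]

C² = [[6, 2], [-6, -2]]
C³ = [[12, 4], [-12, -4]]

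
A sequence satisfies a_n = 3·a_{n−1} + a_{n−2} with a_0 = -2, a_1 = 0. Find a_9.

With companion matrix Q = [[3, 1], [1, 0]], [a_n, a_{n−1}]ᵀ = Q·[a_{n−1}, a_{n−2}]ᵀ, so [a_9, a_8]ᵀ = Q^8·[a_1, a_0]ᵀ.
Q^8 = [[12970, 3927], [3927, 1189]], giving [a_9, a_8]ᵀ = [[-7854], [-2378]].

-7854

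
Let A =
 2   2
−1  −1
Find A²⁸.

[[2, 2], [−1, −1]]

A² = A (a projection; rank 1, trace 1), so A²⁸ = A.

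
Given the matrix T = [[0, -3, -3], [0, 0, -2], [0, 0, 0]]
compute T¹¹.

T is strictly triangular, hence nilpotent: T³ = 0, so T¹¹ = 0.

[[0, 0, 0], [0, 0, 0], [0, 0, 0]]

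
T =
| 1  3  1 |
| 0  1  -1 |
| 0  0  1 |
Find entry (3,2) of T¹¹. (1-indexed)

T = I + N where N = [[0, 3, 1], [0, 0, -1], [0, 0, 0]] is strictly upper-triangular, so N³ = 0.
(I + N)¹¹ = I + 11·N + 55·N² = [[1, 33, -154], [0, 1, -11], [0, 0, 1]].

0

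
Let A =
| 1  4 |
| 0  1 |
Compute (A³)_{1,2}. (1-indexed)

A = I + N where N = [[0, 4], [0, 0]] is strictly upper-triangular, so N² = 0.
(I + N)³ = I + 3·N = [[1, 12], [0, 1]].

12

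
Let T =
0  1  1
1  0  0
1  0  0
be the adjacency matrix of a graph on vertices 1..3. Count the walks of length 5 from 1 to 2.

The number of length-5 walks from vertex 1 to vertex 2 is entry (1,2) of T⁵, where T is the adjacency matrix.
T² = [[2, 0, 0], [0, 1, 1], [0, 1, 1]]
T³ = [[0, 2, 2], [2, 0, 0], [2, 0, 0]]
T⁴ = [[4, 0, 0], [0, 2, 2], [0, 2, 2]]
T⁵ = [[0, 4, 4], [4, 0, 0], [4, 0, 0]]

4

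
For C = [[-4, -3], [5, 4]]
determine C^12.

C² = I (check: tr C = 0 and det C = -1), so C^12 = I since 12 is even.

[[1, 0], [0, 1]]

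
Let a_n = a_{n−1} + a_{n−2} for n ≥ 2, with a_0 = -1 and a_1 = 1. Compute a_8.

With companion matrix B = [[1, 1], [1, 0]], [a_n, a_{n−1}]ᵀ = B·[a_{n−1}, a_{n−2}]ᵀ, so [a_8, a_7]ᵀ = B⁷·[a_1, a_0]ᵀ.
B⁷ = [[21, 13], [13, 8]], giving [a_8, a_7]ᵀ = [[8], [5]].

8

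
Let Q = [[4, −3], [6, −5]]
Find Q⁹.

tr Q = −1 and det Q = −2, so the characteristic polynomial is λ² − (−1)λ + (−2) with roots 1 and −2.
Eigenvectors give P = [[1, −1], [1, −2]] with P⁻¹ = [[2, −1], [1, −1]], and Q = P·diag(1, −2)·P⁻¹.
Then Q⁹ = P·diag(1, −512)·P⁻¹ = [[1, 512], [1, 1024]] · [[2, −1], [1, −1]] = [[514, −513], [1026, −1025]].

[[514, −513], [1026, −1025]]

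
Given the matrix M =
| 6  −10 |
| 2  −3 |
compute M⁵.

[[156, −310], [62, −123]]

tr M = 3 and det M = 2, so the characteristic polynomial is λ² − (3)λ + (2) with roots 2 and 1.
Eigenvectors give P = [[5, 2], [2, 1]] with P⁻¹ = [[1, −2], [−2, 5]], and M = P·diag(2, 1)·P⁻¹.
Then M⁵ = P·diag(32, 1)·P⁻¹ = [[160, 2], [64, 1]] · [[1, −2], [−2, 5]] = [[156, −310], [62, −123]].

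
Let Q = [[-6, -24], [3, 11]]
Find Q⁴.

[[-504, -1560], [195, 601]]

tr Q = 5 and det Q = 6, so the characteristic polynomial is λ² − (5)λ + (6) with roots 2 and 3.
Eigenvectors give P = [[-3, -8], [1, 3]] with P⁻¹ = [[-3, -8], [1, 3]], and Q = P·diag(2, 3)·P⁻¹.
Then Q⁴ = P·diag(16, 81)·P⁻¹ = [[-48, -648], [16, 243]] · [[-3, -8], [1, 3]] = [[-504, -1560], [195, 601]].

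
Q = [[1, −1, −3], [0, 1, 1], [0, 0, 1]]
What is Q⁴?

[[1, −4, −18], [0, 1, 4], [0, 0, 1]]

Q = I + N where N = [[0, −1, −3], [0, 0, 1], [0, 0, 0]] is strictly upper-triangular, so N³ = 0.
(I + N)⁴ = I + 4·N + 6·N² = [[1, −4, −18], [0, 1, 4], [0, 0, 1]].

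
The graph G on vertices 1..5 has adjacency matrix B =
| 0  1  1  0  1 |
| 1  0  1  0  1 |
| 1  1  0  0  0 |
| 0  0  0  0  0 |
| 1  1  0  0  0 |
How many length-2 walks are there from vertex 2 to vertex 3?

1

The number of length-2 walks from vertex 2 to vertex 3 is entry (2,3) of B², where B is the adjacency matrix.
B² = [[3, 2, 1, 0, 1], [2, 3, 1, 0, 1], [1, 1, 2, 0, 2], [0, 0, 0, 0, 0], [1, 1, 2, 0, 2]]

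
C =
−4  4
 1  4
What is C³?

[[−80, 80], [20, 80]]

C² = [[20, 0], [0, 20]]
C³ = [[−80, 80], [20, 80]]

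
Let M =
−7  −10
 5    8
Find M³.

tr M = 1 and det M = −6, so the characteristic polynomial is λ² − (1)λ + (−6) with roots −2 and 3.
Eigenvectors give P = [[2, −1], [−1, 1]] with P⁻¹ = [[1, 1], [1, 2]], and M = P·diag(−2, 3)·P⁻¹.
Then M³ = P·diag(−8, 27)·P⁻¹ = [[−16, −27], [8, 27]] · [[1, 1], [1, 2]] = [[−43, −70], [35, 62]].

[[−43, −70], [35, 62]]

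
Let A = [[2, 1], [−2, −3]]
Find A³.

A² = [[2, −1], [2, 7]]
A³ = [[6, 5], [−10, −19]]

[[6, 5], [−10, −19]]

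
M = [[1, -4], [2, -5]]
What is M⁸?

[[-6559, 13120], [-6560, 13121]]

tr M = -4 and det M = 3, so the characteristic polynomial is λ² − (-4)λ + (3) with roots -1 and -3.
Eigenvectors give P = [[2, 1], [1, 1]] with P⁻¹ = [[1, -1], [-1, 2]], and M = P·diag(-1, -3)·P⁻¹.
Then M⁸ = P·diag(1, 6561)·P⁻¹ = [[2, 6561], [1, 6561]] · [[1, -1], [-1, 2]] = [[-6559, 13120], [-6560, 13121]].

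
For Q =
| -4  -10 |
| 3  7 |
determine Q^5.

tr Q = 3 and det Q = 2, so the characteristic polynomial is λ² − (3)λ + (2) with roots 2 and 1.
Eigenvectors give P = [[-5, -2], [3, 1]] with P⁻¹ = [[1, 2], [-3, -5]], and Q = P·diag(2, 1)·P⁻¹.
Then Q^5 = P·diag(32, 1)·P⁻¹ = [[-160, -2], [96, 1]] · [[1, 2], [-3, -5]] = [[-154, -310], [93, 187]].

[[-154, -310], [93, 187]]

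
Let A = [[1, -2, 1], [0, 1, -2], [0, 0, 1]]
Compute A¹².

A = I + N where N = [[0, -2, 1], [0, 0, -2], [0, 0, 0]] is strictly upper-triangular, so N³ = 0.
(I + N)¹² = I + 12·N + 66·N² = [[1, -24, 276], [0, 1, -24], [0, 0, 1]].

[[1, -24, 276], [0, 1, -24], [0, 0, 1]]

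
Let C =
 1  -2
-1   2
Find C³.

C² = [[3, -6], [-3, 6]]
C³ = [[9, -18], [-9, 18]]

[[9, -18], [-9, 18]]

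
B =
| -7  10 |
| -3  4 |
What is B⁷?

tr B = -3 and det B = 2, so the characteristic polynomial is λ² − (-3)λ + (2) with roots -1 and -2.
Eigenvectors give P = [[-5, 2], [-3, 1]] with P⁻¹ = [[1, -2], [3, -5]], and B = P·diag(-1, -2)·P⁻¹.
Then B⁷ = P·diag(-1, -128)·P⁻¹ = [[5, -256], [3, -128]] · [[1, -2], [3, -5]] = [[-763, 1270], [-381, 634]].

[[-763, 1270], [-381, 634]]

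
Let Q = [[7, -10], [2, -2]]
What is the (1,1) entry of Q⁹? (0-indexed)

tr Q = 5 and det Q = 6, so the characteristic polynomial is λ² − (5)λ + (6) with roots 2 and 3.
Eigenvectors give P = [[-2, -5], [-1, -2]] with P⁻¹ = [[2, -5], [-1, 2]], and Q = P·diag(2, 3)·P⁻¹.
Then Q⁹ = P·diag(512, 19683)·P⁻¹ = [[-1024, -98415], [-512, -39366]] · [[2, -5], [-1, 2]] = [[96367, -191710], [38342, -76172]].

-76172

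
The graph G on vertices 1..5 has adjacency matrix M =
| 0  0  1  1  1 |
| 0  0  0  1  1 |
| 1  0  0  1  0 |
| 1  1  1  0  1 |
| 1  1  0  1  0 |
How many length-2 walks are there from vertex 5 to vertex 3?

The number of length-2 walks from vertex 5 to vertex 3 is entry (5,3) of M², where M is the adjacency matrix.
M² = [[3, 2, 1, 2, 1], [2, 2, 1, 1, 1], [1, 1, 2, 1, 2], [2, 1, 1, 4, 2], [1, 1, 2, 2, 3]]

2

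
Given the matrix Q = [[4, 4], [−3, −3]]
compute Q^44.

[[4, 4], [−3, −3]]

Q² = Q (a projection; rank 1, trace 1), so Q^44 = Q.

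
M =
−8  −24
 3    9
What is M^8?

M² = M (a projection; rank 1, trace 1), so M^8 = M.

[[−8, −24], [3, 9]]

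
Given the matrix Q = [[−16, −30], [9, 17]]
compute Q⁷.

tr Q = 1 and det Q = −2, so the characteristic polynomial is λ² − (1)λ + (−2) with roots −1 and 2.
Eigenvectors give P = [[−2, −5], [1, 3]] with P⁻¹ = [[−3, −5], [1, 2]], and Q = P·diag(−1, 2)·P⁻¹.
Then Q⁷ = P·diag(−1, 128)·P⁻¹ = [[2, −640], [−1, 384]] · [[−3, −5], [1, 2]] = [[−646, −1290], [387, 773]].

[[−646, −1290], [387, 773]]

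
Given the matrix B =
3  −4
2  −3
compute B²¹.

B² = I (check: tr B = 0 and det B = −1), so B²¹ = B since 21 is odd.

[[3, −4], [2, −3]]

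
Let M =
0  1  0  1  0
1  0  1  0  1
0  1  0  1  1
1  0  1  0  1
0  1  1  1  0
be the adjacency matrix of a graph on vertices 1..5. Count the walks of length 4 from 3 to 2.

The number of length-4 walks from vertex 3 to vertex 2 is entry (3,2) of M^4, where M is the adjacency matrix.
M^2 = [[2, 0, 2, 0, 2], [0, 3, 1, 3, 1], [2, 1, 3, 1, 2], [0, 3, 1, 3, 1], [2, 1, 2, 1, 3]]
M^3 = [[0, 6, 2, 6, 2], [6, 2, 7, 2, 7], [2, 7, 4, 7, 5], [6, 2, 7, 2, 7], [2, 7, 5, 7, 4]]
M^4 = [[12, 4, 14, 4, 14], [4, 20, 11, 20, 11], [14, 11, 19, 11, 18], [4, 20, 11, 20, 11], [14, 11, 18, 11, 19]]

11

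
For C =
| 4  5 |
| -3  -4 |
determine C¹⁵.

C² = I (check: tr C = 0 and det C = -1), so C¹⁵ = C since 15 is odd.

[[4, 5], [-3, -4]]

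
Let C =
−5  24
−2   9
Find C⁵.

tr C = 4 and det C = 3, so the characteristic polynomial is λ² − (4)λ + (3) with roots 1 and 3.
Eigenvectors give P = [[4, 3], [1, 1]] with P⁻¹ = [[1, −3], [−1, 4]], and C = P·diag(1, 3)·P⁻¹.
Then C⁵ = P·diag(1, 243)·P⁻¹ = [[4, 729], [1, 243]] · [[1, −3], [−1, 4]] = [[−725, 2904], [−242, 969]].

[[−725, 2904], [−242, 969]]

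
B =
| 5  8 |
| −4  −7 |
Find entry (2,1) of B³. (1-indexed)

tr B = −2 and det B = −3, so the characteristic polynomial is λ² − (−2)λ + (−3) with roots 1 and −3.
Eigenvectors give P = [[2, −1], [−1, 1]] with P⁻¹ = [[1, 1], [1, 2]], and B = P·diag(1, −3)·P⁻¹.
Then B³ = P·diag(1, −27)·P⁻¹ = [[2, 27], [−1, −27]] · [[1, 1], [1, 2]] = [[29, 56], [−28, −55]].

−28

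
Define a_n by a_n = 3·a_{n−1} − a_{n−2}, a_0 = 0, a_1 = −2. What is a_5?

−110

With companion matrix C = [[3, −1], [1, 0]], [a_n, a_{n−1}]ᵀ = C·[a_{n−1}, a_{n−2}]ᵀ, so [a_5, a_4]ᵀ = C⁴·[a_1, a_0]ᵀ.
C⁴ = [[55, −21], [21, −8]], giving [a_5, a_4]ᵀ = [[−110], [−42]].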